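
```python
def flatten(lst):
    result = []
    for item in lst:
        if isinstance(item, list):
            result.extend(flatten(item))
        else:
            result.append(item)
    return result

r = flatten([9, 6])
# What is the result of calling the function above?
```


flatten([9, 6])
Processing each element:
  9 is not a list -> append 9
  6 is not a list -> append 6
= [9, 6]


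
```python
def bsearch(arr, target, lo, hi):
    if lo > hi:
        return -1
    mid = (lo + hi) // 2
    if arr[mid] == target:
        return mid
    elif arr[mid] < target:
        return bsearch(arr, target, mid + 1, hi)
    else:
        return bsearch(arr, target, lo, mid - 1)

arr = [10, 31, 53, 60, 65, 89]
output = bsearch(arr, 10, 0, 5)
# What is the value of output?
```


bsearch(arr, 10, 0, 5)
lo=0, hi=5, mid=2, arr[mid]=53
53 > 10, search left half
lo=0, hi=1, mid=0, arr[mid]=10
arr[0] == 10, found at index 0
= 0


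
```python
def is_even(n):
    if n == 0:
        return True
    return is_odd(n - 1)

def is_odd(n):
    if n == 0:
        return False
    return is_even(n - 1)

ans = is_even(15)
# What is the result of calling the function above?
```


is_even(15)
= is_odd(14)
= is_even(13)
= is_odd(12)
= is_even(11)
= is_odd(10)
= is_even(9)
= is_odd(8)
= is_even(7)
= is_odd(6)
= is_even(5)
= is_odd(4)
= is_even(3)
= is_odd(2)
= is_even(1)
= is_odd(0)
n == 0: return False
= False


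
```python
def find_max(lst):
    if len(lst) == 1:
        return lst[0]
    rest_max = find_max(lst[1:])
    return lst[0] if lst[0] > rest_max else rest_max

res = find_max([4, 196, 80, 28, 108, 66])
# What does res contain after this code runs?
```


find_max([4, 196, 80, 28, 108, 66])
= compare 4 with find_max([196, 80, 28, 108, 66])
= compare 196 with find_max([80, 28, 108, 66])
= compare 80 with find_max([28, 108, 66])
= compare 28 with find_max([108, 66])
= compare 108 with find_max([66])
Base: find_max([66]) = 66
compare 108 with 66: max = 108
compare 28 with 108: max = 108
compare 80 with 108: max = 108
compare 196 with 108: max = 196
compare 4 with 196: max = 196
= 196


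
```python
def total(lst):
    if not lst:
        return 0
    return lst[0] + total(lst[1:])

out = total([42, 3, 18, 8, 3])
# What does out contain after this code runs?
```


total([42, 3, 18, 8, 3])
= 42 + total([3, 18, 8, 3])
= 42 + 3 + total([18, 8, 3])
= 42 + 3 + 18 + total([8, 3])
= 42 + 3 + 18 + 8 + total([3])
= 42 + 3 + 18 + 8 + 3 + total([])
= 42 + 3 + 18 + 8 + 3 + 0
= 74


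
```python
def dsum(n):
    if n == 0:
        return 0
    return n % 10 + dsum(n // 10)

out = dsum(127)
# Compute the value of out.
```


dsum(127)
= 7 + dsum(12)
= 7 + 2 + dsum(1)
= 7 + 2 + 1 + dsum(0)
= 7 + 2 + 1 + 0
= 10


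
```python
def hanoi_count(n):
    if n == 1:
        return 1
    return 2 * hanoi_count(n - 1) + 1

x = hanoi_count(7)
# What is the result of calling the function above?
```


hanoi_count(7)
= 2 * hanoi_count(6) + 1
= 2 * (2 * hanoi_count(5) + 1) + 1
= 2 * (2 * (2 * hanoi_count(4) + 1) + 1) + 1
= 2 * (2 * (2 * (2 * hanoi_count(3) + 1) + 1) + 1) + 1
= 2 * (2 * (2 * (2 * (2 * hanoi_count(2) + 1) + 1) + 1) + 1) + 1
= 2 * (2 * (2 * (2 * (2 * (2 * hanoi_count(1) + 1) + 1) + 1) + 1) + 1) + 1
Now compute bottom-up:
hanoi_count(1) = 1
hanoi_count(2) = 2 * 1 + 1 = 3
hanoi_count(3) = 2 * 3 + 1 = 7
hanoi_count(4) = 2 * 7 + 1 = 15
hanoi_count(5) = 2 * 15 + 1 = 31
hanoi_count(6) = 2 * 31 + 1 = 63
hanoi_count(7) = 2 * 63 + 1 = 127
= 127


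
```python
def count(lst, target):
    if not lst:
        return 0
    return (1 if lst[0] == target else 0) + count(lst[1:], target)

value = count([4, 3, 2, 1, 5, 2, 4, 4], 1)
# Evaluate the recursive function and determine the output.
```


count([4, 3, 2, 1, 5, 2, 4, 4], 1)
lst[0]=4 != 1: 0 + count([3, 2, 1, 5, 2, 4, 4], 1)
lst[0]=3 != 1: 0 + count([2, 1, 5, 2, 4, 4], 1)
lst[0]=2 != 1: 0 + count([1, 5, 2, 4, 4], 1)
lst[0]=1 == 1: 1 + count([5, 2, 4, 4], 1)
lst[0]=5 != 1: 0 + count([2, 4, 4], 1)
lst[0]=2 != 1: 0 + count([4, 4], 1)
lst[0]=4 != 1: 0 + count([4], 1)
lst[0]=4 != 1: 0 + count([], 1)
= 1


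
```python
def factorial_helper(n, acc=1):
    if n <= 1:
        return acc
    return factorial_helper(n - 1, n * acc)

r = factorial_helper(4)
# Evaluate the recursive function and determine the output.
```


factorial_helper(4, 1)
= factorial_helper(3, 4 * 1) = factorial_helper(3, 4)
= factorial_helper(2, 3 * 4) = factorial_helper(2, 12)
= factorial_helper(1, 2 * 12) = factorial_helper(1, 24)
n <= 1, return acc = 24


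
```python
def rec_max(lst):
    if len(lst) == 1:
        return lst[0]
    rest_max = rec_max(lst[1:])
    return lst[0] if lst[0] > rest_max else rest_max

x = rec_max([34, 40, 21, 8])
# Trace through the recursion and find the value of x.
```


rec_max([34, 40, 21, 8])
= compare 34 with rec_max([40, 21, 8])
= compare 40 with rec_max([21, 8])
= compare 21 with rec_max([8])
Base: rec_max([8]) = 8
compare 21 with 8: max = 21
compare 40 with 21: max = 40
compare 34 with 40: max = 40
= 40


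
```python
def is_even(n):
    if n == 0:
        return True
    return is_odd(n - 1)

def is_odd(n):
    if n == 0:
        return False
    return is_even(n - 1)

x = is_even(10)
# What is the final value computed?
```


is_even(10)
= is_odd(9)
= is_even(8)
= is_odd(7)
= is_even(6)
= is_odd(5)
= is_even(4)
= is_odd(3)
= is_even(2)
= is_odd(1)
= is_even(0)
n == 0: return True
= True


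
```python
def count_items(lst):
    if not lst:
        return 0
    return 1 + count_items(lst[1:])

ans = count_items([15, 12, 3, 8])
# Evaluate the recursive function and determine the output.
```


count_items([15, 12, 3, 8])
= 1 + count_items([12, 3, 8])
= 1 + 1 + count_items([3, 8])
= 1 + 1 + 1 + count_items([8])
= 1 + 1 + 1 + 1 + count_items([])
= 1 + 1 + 1 + 1 + 0
= 4


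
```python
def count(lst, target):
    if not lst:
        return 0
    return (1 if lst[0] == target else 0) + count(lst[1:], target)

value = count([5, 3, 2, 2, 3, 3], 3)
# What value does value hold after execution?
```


count([5, 3, 2, 2, 3, 3], 3)
lst[0]=5 != 3: 0 + count([3, 2, 2, 3, 3], 3)
lst[0]=3 == 3: 1 + count([2, 2, 3, 3], 3)
lst[0]=2 != 3: 0 + count([2, 3, 3], 3)
lst[0]=2 != 3: 0 + count([3, 3], 3)
lst[0]=3 == 3: 1 + count([3], 3)
lst[0]=3 == 3: 1 + count([], 3)
= 3


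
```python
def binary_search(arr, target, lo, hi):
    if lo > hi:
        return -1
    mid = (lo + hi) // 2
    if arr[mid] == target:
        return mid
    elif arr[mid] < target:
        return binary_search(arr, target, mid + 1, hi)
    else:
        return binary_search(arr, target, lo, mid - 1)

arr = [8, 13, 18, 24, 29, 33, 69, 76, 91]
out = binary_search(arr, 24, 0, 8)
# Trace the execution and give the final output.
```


binary_search(arr, 24, 0, 8)
lo=0, hi=8, mid=4, arr[mid]=29
29 > 24, search left half
lo=0, hi=3, mid=1, arr[mid]=13
13 < 24, search right half
lo=2, hi=3, mid=2, arr[mid]=18
18 < 24, search right half
lo=3, hi=3, mid=3, arr[mid]=24
arr[3] == 24, found at index 3
= 3


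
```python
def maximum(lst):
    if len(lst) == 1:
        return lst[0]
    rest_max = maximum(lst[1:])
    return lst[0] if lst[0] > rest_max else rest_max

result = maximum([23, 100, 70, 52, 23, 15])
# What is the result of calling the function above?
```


maximum([23, 100, 70, 52, 23, 15])
= compare 23 with maximum([100, 70, 52, 23, 15])
= compare 100 with maximum([70, 52, 23, 15])
= compare 70 with maximum([52, 23, 15])
= compare 52 with maximum([23, 15])
= compare 23 with maximum([15])
Base: maximum([15]) = 15
compare 23 with 15: max = 23
compare 52 with 23: max = 52
compare 70 with 52: max = 70
compare 100 with 70: max = 100
compare 23 with 100: max = 100
= 100


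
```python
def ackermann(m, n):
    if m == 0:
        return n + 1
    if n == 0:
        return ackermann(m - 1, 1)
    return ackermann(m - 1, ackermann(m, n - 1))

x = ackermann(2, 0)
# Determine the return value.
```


ackermann(2, 0)
n == 0: return ackermann(1, 1)
= ackermann(1, 1) = 3
= 3


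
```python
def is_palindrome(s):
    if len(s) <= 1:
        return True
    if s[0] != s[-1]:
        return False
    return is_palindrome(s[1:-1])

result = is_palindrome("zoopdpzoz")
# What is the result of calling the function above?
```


is_palindrome("zoopdpzoz")
"zoopdpzoz": s[0]='z' == s[-1]='z' -> is_palindrome("oopdpzo")
"oopdpzo": s[0]='o' == s[-1]='o' -> is_palindrome("opdpz")
"opdpz": s[0]='o' != s[-1]='z' -> False
= False


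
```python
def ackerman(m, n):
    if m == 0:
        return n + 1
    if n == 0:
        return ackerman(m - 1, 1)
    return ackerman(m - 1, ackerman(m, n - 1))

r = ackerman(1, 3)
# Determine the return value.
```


ackerman(1, 3)
= ackerman(0, ackerman(1, 2))
First compute ackerman(1, 2) = 4
= ackerman(0, 4)
= 5


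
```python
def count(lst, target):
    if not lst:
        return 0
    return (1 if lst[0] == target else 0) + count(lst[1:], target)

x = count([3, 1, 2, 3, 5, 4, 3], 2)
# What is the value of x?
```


count([3, 1, 2, 3, 5, 4, 3], 2)
lst[0]=3 != 2: 0 + count([1, 2, 3, 5, 4, 3], 2)
lst[0]=1 != 2: 0 + count([2, 3, 5, 4, 3], 2)
lst[0]=2 == 2: 1 + count([3, 5, 4, 3], 2)
lst[0]=3 != 2: 0 + count([5, 4, 3], 2)
lst[0]=5 != 2: 0 + count([4, 3], 2)
lst[0]=4 != 2: 0 + count([3], 2)
lst[0]=3 != 2: 0 + count([], 2)
= 1


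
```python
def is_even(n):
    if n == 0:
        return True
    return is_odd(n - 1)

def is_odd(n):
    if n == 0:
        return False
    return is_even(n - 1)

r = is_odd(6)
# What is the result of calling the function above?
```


is_odd(6)
= is_even(5)
= is_odd(4)
= is_even(3)
= is_odd(2)
= is_even(1)
= is_odd(0)
n == 0: return False
= False


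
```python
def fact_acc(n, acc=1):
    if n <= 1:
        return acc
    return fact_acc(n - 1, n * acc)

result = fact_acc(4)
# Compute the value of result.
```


fact_acc(4, 1)
= fact_acc(3, 4 * 1) = fact_acc(3, 4)
= fact_acc(2, 3 * 4) = fact_acc(2, 12)
= fact_acc(1, 2 * 12) = fact_acc(1, 24)
n <= 1, return acc = 24


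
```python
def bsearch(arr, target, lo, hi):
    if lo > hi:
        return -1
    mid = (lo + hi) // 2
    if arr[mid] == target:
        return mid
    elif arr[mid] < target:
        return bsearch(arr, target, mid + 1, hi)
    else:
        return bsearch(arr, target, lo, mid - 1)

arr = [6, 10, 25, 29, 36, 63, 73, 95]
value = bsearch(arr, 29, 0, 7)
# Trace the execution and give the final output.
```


bsearch(arr, 29, 0, 7)
lo=0, hi=7, mid=3, arr[mid]=29
arr[3] == 29, found at index 3
= 3


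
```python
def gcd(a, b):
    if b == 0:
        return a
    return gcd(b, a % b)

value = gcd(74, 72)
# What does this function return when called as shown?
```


gcd(74, 72)
= gcd(72, 74 % 72) = gcd(72, 2)
= gcd(2, 72 % 2) = gcd(2, 0)
b == 0, return a = 2


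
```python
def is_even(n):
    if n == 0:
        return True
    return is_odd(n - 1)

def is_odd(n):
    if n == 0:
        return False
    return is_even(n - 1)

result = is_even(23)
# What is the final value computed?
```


is_even(23)
= is_odd(22)
= is_even(21)
= is_odd(20)
= is_even(19)
= is_odd(18)
= is_even(17)
= is_odd(16)
= is_even(15)
= is_odd(14)
= is_even(13)
= is_odd(12)
= is_even(11)
= is_odd(10)
= is_even(9)
= is_odd(8)
= is_even(7)
= is_odd(6)
= is_even(5)
= is_odd(4)
= is_even(3)
= is_odd(2)
= is_even(1)
= is_odd(0)
n == 0: return False
= False


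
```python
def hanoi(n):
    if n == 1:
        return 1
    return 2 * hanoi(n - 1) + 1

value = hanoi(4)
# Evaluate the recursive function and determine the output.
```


hanoi(4)
= 2 * hanoi(3) + 1
= 2 * (2 * hanoi(2) + 1) + 1
= 2 * (2 * (2 * hanoi(1) + 1) + 1) + 1
Now compute bottom-up:
hanoi(1) = 1
hanoi(2) = 2 * 1 + 1 = 3
hanoi(3) = 2 * 3 + 1 = 7
hanoi(4) = 2 * 7 + 1 = 15
= 15


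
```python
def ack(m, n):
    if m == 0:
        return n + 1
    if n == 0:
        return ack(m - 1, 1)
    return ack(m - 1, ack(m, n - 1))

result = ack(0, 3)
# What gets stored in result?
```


ack(0, 3)
m == 0: return 3 + 1 = 4
= 4


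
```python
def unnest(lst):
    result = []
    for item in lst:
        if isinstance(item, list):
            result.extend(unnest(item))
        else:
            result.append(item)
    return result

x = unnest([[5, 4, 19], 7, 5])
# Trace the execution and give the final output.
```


unnest([[5, 4, 19], 7, 5])
Processing each element:
  [5, 4, 19] is a list -> unnest recursively -> [5, 4, 19]
  7 is not a list -> append 7
  5 is not a list -> append 5
= [5, 4, 19, 7, 5]


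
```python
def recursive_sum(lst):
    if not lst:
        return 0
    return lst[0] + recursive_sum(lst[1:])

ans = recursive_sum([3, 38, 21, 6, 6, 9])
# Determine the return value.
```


recursive_sum([3, 38, 21, 6, 6, 9])
= 3 + recursive_sum([38, 21, 6, 6, 9])
= 3 + 38 + recursive_sum([21, 6, 6, 9])
= 3 + 38 + 21 + recursive_sum([6, 6, 9])
= 3 + 38 + 21 + 6 + recursive_sum([6, 9])
= 3 + 38 + 21 + 6 + 6 + recursive_sum([9])
= 3 + 38 + 21 + 6 + 6 + 9 + recursive_sum([])
= 3 + 38 + 21 + 6 + 6 + 9 + 0
= 83


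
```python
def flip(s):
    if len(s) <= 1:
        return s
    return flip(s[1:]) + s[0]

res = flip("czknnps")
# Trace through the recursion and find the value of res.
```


flip("czknnps")
= flip("zknnps") + "c"
= flip("knnps") + "z" + "c"
= flip("nnps") + "k" + "z" + "c"
= flip("nps") + "n" + "k" + "z" + "c"
= flip("ps") + "n" + "n" + "k" + "z" + "c"
= flip("s") + "p" + "n" + "n" + "k" + "z" + "c"
= "s" + "p" + "n" + "n" + "k" + "z" + "c"
= "spnnkzc"


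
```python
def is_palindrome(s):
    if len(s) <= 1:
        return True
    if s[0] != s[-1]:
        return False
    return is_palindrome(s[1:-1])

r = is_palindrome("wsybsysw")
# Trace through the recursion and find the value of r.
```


is_palindrome("wsybsysw")
"wsybsysw": s[0]='w' == s[-1]='w' -> is_palindrome("sybsys")
"sybsys": s[0]='s' == s[-1]='s' -> is_palindrome("ybsy")
"ybsy": s[0]='y' == s[-1]='y' -> is_palindrome("bs")
"bs": s[0]='b' != s[-1]='s' -> False
= False


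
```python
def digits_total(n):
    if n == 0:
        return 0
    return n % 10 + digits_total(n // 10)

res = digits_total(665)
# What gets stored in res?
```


digits_total(665)
= 5 + digits_total(66)
= 5 + 6 + digits_total(6)
= 5 + 6 + 6 + digits_total(0)
= 5 + 6 + 6 + 0
= 17


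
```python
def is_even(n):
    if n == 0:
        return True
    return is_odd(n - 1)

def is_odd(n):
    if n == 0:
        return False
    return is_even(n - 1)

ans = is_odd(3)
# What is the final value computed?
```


is_odd(3)
= is_even(2)
= is_odd(1)
= is_even(0)
n == 0: return True
= True


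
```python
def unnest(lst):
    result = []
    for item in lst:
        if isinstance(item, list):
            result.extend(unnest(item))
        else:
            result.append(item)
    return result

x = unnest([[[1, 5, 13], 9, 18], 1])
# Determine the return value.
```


unnest([[[1, 5, 13], 9, 18], 1])
Processing each element:
  [[1, 5, 13], 9, 18] is a list -> unnest recursively -> [1, 5, 13, 9, 18]
  1 is not a list -> append 1
= [1, 5, 13, 9, 18, 1]


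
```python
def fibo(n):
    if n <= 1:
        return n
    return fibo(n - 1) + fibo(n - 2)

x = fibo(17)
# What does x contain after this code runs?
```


fibo(17)
= fibo(16) + fibo(15)
= (fibo(15) + fibo(14)) + fibo(15)
Computing bottom-up: fibo(0)=0, fibo(1)=1, fibo(2)=1, fibo(3)=2, fibo(4)=3, fibo(5)=5, fibo(6)=8, fibo(7)=13, fibo(8)=21, fibo(9)=34, fibo(10)=55, fibo(11)=89, fibo(12)=144, fibo(13)=233, fibo(14)=377, fibo(15)=610, fibo(16)=987, fibo(17)=1597
= 1597


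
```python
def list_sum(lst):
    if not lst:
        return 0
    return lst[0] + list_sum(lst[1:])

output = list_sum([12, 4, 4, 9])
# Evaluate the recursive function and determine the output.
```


list_sum([12, 4, 4, 9])
= 12 + list_sum([4, 4, 9])
= 12 + 4 + list_sum([4, 9])
= 12 + 4 + 4 + list_sum([9])
= 12 + 4 + 4 + 9 + list_sum([])
= 12 + 4 + 4 + 9 + 0
= 29


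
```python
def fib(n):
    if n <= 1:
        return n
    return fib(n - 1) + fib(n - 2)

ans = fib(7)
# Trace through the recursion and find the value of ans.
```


fib(7)
= fib(6) + fib(5)
= (fib(5) + fib(4)) + fib(5)
Computing bottom-up: fib(0)=0, fib(1)=1, fib(2)=1, fib(3)=2, fib(4)=3, fib(5)=5, fib(6)=8, fib(7)=13
= 13


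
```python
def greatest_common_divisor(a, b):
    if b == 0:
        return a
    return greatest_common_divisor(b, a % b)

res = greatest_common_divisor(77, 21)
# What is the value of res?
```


greatest_common_divisor(77, 21)
= greatest_common_divisor(21, 77 % 21) = greatest_common_divisor(21, 14)
= greatest_common_divisor(14, 21 % 14) = greatest_common_divisor(14, 7)
= greatest_common_divisor(7, 14 % 7) = greatest_common_divisor(7, 0)
b == 0, return a = 7


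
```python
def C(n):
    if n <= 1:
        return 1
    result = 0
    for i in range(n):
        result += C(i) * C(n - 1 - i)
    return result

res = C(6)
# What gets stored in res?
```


C(6)
= sum of C(i) * C(6-1-i) for i in 0..5
First compute sub-values bottom-up:
  C(0) = 1, C(1) = 1
  C(2) = 1*1 + 1*1 = 2
  C(3) = 1*2 + 1*1 + 2*1 = 5
  C(4) = 1*5 + 1*2 + 2*1 + 5*1 = 14
  C(5) = 1*14 + 1*5 + 2*2 + 5*1 + 14*1 = 42
Now C(6):
  C(0)*C(5) = 1*42 = 42
  C(1)*C(4) = 1*14 = 14
  C(2)*C(3) = 2*5 = 10
  C(3)*C(2) = 5*2 = 10
  C(4)*C(1) = 14*1 = 14
  C(5)*C(0) = 42*1 = 42
= 42 + 14 + 10 + 10 + 14 + 42
= 132


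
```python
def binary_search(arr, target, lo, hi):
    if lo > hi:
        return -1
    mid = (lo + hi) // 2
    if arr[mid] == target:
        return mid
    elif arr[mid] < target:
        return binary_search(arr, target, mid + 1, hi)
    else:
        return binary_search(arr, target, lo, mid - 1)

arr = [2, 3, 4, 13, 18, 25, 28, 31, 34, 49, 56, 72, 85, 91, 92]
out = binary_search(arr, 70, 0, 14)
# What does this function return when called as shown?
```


binary_search(arr, 70, 0, 14)
lo=0, hi=14, mid=7, arr[mid]=31
31 < 70, search right half
lo=8, hi=14, mid=11, arr[mid]=72
72 > 70, search left half
lo=8, hi=10, mid=9, arr[mid]=49
49 < 70, search right half
lo=10, hi=10, mid=10, arr[mid]=56
56 < 70, search right half
lo > hi, target not found, return -1
= -1


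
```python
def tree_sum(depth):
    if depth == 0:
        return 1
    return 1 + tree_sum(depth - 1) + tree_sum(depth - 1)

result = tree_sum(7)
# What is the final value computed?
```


tree_sum(7)
= 1 + tree_sum(6) + tree_sum(6)
= 1 + 2 * tree_sum(6)
tree_sum(k) = 2^(k+1) - 1
tree_sum(0) = 1
tree_sum(1) = 3
tree_sum(2) = 7
tree_sum(3) = 15
tree_sum(4) = 31
tree_sum(7) = 2^8 - 1 = 255


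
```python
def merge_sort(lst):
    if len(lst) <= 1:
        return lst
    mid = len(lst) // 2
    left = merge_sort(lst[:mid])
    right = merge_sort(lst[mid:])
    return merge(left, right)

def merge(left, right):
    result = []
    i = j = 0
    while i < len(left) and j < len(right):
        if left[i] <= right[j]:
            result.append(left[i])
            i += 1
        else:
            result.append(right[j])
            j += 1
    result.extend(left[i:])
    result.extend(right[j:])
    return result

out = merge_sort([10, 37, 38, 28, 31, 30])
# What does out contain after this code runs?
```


merge_sort([10, 37, 38, 28, 31, 30])
Split into [10, 37, 38] and [28, 31, 30]
Left sorted: [10, 37, 38]
Right sorted: [28, 30, 31]
Merge [10, 37, 38] and [28, 30, 31]
= [10, 28, 30, 31, 37, 38]


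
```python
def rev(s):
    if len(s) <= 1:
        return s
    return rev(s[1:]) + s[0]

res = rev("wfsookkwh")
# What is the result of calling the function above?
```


rev("wfsookkwh")
= rev("fsookkwh") + "w"
= rev("sookkwh") + "f" + "w"
= rev("ookkwh") + "s" + "f" + "w"
= rev("okkwh") + "o" + "s" + "f" + "w"
= rev("kkwh") + "o" + "o" + "s" + "f" + "w"
= rev("kwh") + "k" + "o" + "o" + "s" + "f" + "w"
= rev("wh") + "k" + "k" + "o" + "o" + "s" + "f" + "w"
= rev("h") + "w" + "k" + "k" + "o" + "o" + "s" + "f" + "w"
= "h" + "w" + "k" + "k" + "o" + "o" + "s" + "f" + "w"
= "hwkkoosfw"


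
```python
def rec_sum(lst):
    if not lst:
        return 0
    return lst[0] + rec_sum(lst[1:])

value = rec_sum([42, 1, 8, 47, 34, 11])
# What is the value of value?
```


rec_sum([42, 1, 8, 47, 34, 11])
= 42 + rec_sum([1, 8, 47, 34, 11])
= 42 + 1 + rec_sum([8, 47, 34, 11])
= 42 + 1 + 8 + rec_sum([47, 34, 11])
= 42 + 1 + 8 + 47 + rec_sum([34, 11])
= 42 + 1 + 8 + 47 + 34 + rec_sum([11])
= 42 + 1 + 8 + 47 + 34 + 11 + rec_sum([])
= 42 + 1 + 8 + 47 + 34 + 11 + 0
= 143


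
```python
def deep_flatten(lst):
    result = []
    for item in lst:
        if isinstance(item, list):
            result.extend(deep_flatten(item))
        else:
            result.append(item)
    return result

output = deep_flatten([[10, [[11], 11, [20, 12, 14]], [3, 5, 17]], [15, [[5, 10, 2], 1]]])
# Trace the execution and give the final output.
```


deep_flatten([[10, [[11], 11, [20, 12, 14]], [3, 5, 17]], [15, [[5, 10, 2], 1]]])
Processing each element:
  [10, [[11], 11, [20, 12, 14]], [3, 5, 17]] is a list -> deep_flatten recursively -> [10, 11, 11, 20, 12, 14, 3, 5, 17]
  [15, [[5, 10, 2], 1]] is a list -> deep_flatten recursively -> [15, 5, 10, 2, 1]
= [10, 11, 11, 20, 12, 14, 3, 5, 17, 15, 5, 10, 2, 1]


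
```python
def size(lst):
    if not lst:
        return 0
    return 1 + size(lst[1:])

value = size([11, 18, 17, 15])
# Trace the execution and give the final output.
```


size([11, 18, 17, 15])
= 1 + size([18, 17, 15])
= 1 + 1 + size([17, 15])
= 1 + 1 + 1 + size([15])
= 1 + 1 + 1 + 1 + size([])
= 1 + 1 + 1 + 1 + 0
= 4


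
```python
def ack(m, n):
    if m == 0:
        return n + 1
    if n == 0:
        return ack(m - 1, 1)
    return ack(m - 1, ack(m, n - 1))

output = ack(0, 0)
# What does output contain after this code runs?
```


ack(0, 0)
m == 0: return 0 + 1 = 1
= 1


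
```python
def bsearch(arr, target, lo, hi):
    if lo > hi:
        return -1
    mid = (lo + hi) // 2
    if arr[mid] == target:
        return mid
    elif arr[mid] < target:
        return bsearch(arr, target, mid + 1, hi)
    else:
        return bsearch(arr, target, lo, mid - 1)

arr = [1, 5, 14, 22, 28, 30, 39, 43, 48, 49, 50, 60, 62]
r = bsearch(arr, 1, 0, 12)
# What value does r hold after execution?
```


bsearch(arr, 1, 0, 12)
lo=0, hi=12, mid=6, arr[mid]=39
39 > 1, search left half
lo=0, hi=5, mid=2, arr[mid]=14
14 > 1, search left half
lo=0, hi=1, mid=0, arr[mid]=1
arr[0] == 1, found at index 0
= 0


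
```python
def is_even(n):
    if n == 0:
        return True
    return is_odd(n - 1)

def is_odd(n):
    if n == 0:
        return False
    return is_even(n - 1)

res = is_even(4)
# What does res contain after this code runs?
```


is_even(4)
= is_odd(3)
= is_even(2)
= is_odd(1)
= is_even(0)
n == 0: return True
= True


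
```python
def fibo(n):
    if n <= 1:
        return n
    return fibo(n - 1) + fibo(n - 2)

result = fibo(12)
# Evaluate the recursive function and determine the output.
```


fibo(12)
= fibo(11) + fibo(10)
= (fibo(10) + fibo(9)) + fibo(10)
Computing bottom-up: fibo(0)=0, fibo(1)=1, fibo(2)=1, fibo(3)=2, fibo(4)=3, fibo(5)=5, fibo(6)=8, fibo(7)=13, fibo(8)=21, fibo(9)=34, fibo(10)=55, fibo(11)=89, fibo(12)=144
= 144


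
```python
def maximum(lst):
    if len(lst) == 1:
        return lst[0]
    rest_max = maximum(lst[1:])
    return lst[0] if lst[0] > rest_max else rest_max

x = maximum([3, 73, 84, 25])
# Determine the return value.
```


maximum([3, 73, 84, 25])
= compare 3 with maximum([73, 84, 25])
= compare 73 with maximum([84, 25])
= compare 84 with maximum([25])
Base: maximum([25]) = 25
compare 84 with 25: max = 84
compare 73 with 84: max = 84
compare 3 with 84: max = 84
= 84


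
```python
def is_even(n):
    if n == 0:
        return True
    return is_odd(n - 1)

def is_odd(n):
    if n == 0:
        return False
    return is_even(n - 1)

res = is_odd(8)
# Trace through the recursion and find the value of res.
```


is_odd(8)
= is_even(7)
= is_odd(6)
= is_even(5)
= is_odd(4)
= is_even(3)
= is_odd(2)
= is_even(1)
= is_odd(0)
n == 0: return False
= False


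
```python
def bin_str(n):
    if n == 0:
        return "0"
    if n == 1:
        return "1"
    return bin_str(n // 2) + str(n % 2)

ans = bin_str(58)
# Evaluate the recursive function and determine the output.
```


bin_str(58)
= bin_str(29) + "0"
= bin_str(14) + "1" + "0"
= bin_str(7) + "0" + "1" + "0"
= bin_str(3) + "1" + "0" + "1" + "0"
= bin_str(1) + "1" + "1" + "0" + "1" + "0"
= "1" + "1" + "1" + "0" + "1" + "0"
= "111010"


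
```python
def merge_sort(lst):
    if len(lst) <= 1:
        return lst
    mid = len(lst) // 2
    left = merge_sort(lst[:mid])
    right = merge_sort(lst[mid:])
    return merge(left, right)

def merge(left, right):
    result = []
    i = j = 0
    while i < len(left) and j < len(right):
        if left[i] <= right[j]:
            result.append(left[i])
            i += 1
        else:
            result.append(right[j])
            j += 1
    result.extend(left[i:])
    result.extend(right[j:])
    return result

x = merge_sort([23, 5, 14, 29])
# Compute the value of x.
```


merge_sort([23, 5, 14, 29])
Split into [23, 5] and [14, 29]
Left sorted: [5, 23]
Right sorted: [14, 29]
Merge [5, 23] and [14, 29]
= [5, 14, 23, 29]


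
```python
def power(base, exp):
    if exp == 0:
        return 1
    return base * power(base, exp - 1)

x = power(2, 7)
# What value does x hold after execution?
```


power(2, 7)
= 2 * power(2, 6)
= 2 * 2 * power(2, 5)
= 2 * 2 * 2 * power(2, 4)
= 2 * 2 * 2 * 2 * power(2, 3)
= 2 * 2 * 2 * 2 * 2 * power(2, 2)
= 2 * 2 * 2 * 2 * 2 * 2 * power(2, 1)
= 2 * 2 * 2 * 2 * 2 * 2 * 2 * power(2, 0)
= 2 * 2 * 2 * 2 * 2 * 2 * 2 * 1
= 128


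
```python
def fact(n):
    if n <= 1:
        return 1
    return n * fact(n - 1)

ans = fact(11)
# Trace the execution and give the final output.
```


fact(11)
= 11 * fact(10)
= 11 * 10 * fact(9)
= 11 * 10 * 9 * fact(8)
= 11 * 10 * 9 * 8 * fact(7)
= 11 * 10 * 9 * 8 * 7 * fact(6)
= 11 * 10 * 9 * 8 * 7 * 6 * fact(5)
= 11 * 10 * 9 * 8 * 7 * 6 * 5 * fact(4)
= 11 * 10 * 9 * 8 * 7 * 6 * 5 * 4 * fact(3)
= 11 * 10 * 9 * 8 * 7 * 6 * 5 * 4 * 3 * fact(2)
= 11 * 10 * 9 * 8 * 7 * 6 * 5 * 4 * 3 * 2 * fact(1)
= 11 * 10 * 9 * 8 * 7 * 6 * 5 * 4 * 3 * 2 * 1
= 39916800


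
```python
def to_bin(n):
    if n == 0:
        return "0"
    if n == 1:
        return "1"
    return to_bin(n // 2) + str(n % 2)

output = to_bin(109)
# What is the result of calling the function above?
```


to_bin(109)
= to_bin(54) + "1"
= to_bin(27) + "0" + "1"
= to_bin(13) + "1" + "0" + "1"
= to_bin(6) + "1" + "1" + "0" + "1"
= to_bin(3) + "0" + "1" + "1" + "0" + "1"
= to_bin(1) + "1" + "0" + "1" + "1" + "0" + "1"
= "1" + "1" + "0" + "1" + "1" + "0" + "1"
= "1101101"


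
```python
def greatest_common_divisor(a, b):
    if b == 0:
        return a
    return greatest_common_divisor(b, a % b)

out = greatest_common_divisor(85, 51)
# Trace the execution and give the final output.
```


greatest_common_divisor(85, 51)
= greatest_common_divisor(51, 85 % 51) = greatest_common_divisor(51, 34)
= greatest_common_divisor(34, 51 % 34) = greatest_common_divisor(34, 17)
= greatest_common_divisor(17, 34 % 17) = greatest_common_divisor(17, 0)
b == 0, return a = 17


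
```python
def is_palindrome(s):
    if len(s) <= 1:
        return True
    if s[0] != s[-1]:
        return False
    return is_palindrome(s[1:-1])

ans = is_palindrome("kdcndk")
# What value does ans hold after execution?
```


is_palindrome("kdcndk")
"kdcndk": s[0]='k' == s[-1]='k' -> is_palindrome("dcnd")
"dcnd": s[0]='d' == s[-1]='d' -> is_palindrome("cn")
"cn": s[0]='c' != s[-1]='n' -> False
= False


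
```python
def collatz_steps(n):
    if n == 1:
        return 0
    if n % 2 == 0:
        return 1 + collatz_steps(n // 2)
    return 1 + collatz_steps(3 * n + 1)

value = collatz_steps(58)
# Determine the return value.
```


collatz_steps(58)
58 is even -> collatz_steps(29)
29 is odd -> 3*29+1 = 88 -> collatz_steps(88)
88 is even -> collatz_steps(44)
44 is even -> collatz_steps(22)
22 is even -> collatz_steps(11)
11 is odd -> 3*11+1 = 34 -> collatz_steps(34)
34 is even -> collatz_steps(17)
17 is odd -> 3*17+1 = 52 -> collatz_steps(52)
52 is even -> collatz_steps(26)
26 is even -> collatz_steps(13)
13 is odd -> 3*13+1 = 40 -> collatz_steps(40)
40 is even -> collatz_steps(20)
20 is even -> collatz_steps(10)
10 is even -> collatz_steps(5)
5 is odd -> 3*5+1 = 16 -> collatz_steps(16)
16 is even -> collatz_steps(8)
8 is even -> collatz_steps(4)
4 is even -> collatz_steps(2)
2 is even -> collatz_steps(1)
Reached 1 after 19 steps
= 19


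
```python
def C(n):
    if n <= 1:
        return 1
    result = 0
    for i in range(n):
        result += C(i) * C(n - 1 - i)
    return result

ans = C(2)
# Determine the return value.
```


C(2)
= sum of C(i) * C(2-1-i) for i in 0..1
  C(0)*C(1) = 1*1 = 1
  C(1)*C(0) = 1*1 = 1
= 1 + 1
= 2


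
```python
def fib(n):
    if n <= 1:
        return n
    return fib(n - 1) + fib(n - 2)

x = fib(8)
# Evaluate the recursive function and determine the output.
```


fib(8)
= fib(7) + fib(6)
= (fib(6) + fib(5)) + fib(6)
Computing bottom-up: fib(0)=0, fib(1)=1, fib(2)=1, fib(3)=2, fib(4)=3, fib(5)=5, fib(6)=8, fib(7)=13, fib(8)=21
= 21


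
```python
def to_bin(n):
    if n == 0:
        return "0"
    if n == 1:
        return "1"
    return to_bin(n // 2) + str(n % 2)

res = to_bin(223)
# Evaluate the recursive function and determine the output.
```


to_bin(223)
= to_bin(111) + "1"
= to_bin(55) + "1" + "1"
= to_bin(27) + "1" + "1" + "1"
= to_bin(13) + "1" + "1" + "1" + "1"
= to_bin(6) + "1" + "1" + "1" + "1" + "1"
= to_bin(3) + "0" + "1" + "1" + "1" + "1" + "1"
= to_bin(1) + "1" + "0" + "1" + "1" + "1" + "1" + "1"
= "1" + "1" + "0" + "1" + "1" + "1" + "1" + "1"
= "11011111"


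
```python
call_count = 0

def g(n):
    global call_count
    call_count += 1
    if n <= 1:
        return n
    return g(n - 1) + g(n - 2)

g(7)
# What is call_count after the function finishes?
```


g(7) calls g(6) and g(5); each non-base call branches into two more.
Let C(k) = total number of calls made by g(k), including the call to g(k) itself.
Base cases: C(0) = 1, C(1) = 1
Recurrence: C(k) = 1 + C(k-1) + C(k-2)
  C(2) = 1 + C(1) + C(0) = 1 + 1 + 1 = 3
  C(3) = 1 + C(2) + C(1) = 1 + 3 + 1 = 5
  C(4) = 1 + C(3) + C(2) = 1 + 5 + 3 = 9
  C(5) = 1 + C(4) + C(3) = 1 + 9 + 5 = 15
  C(6) = 1 + C(5) + C(4) = 1 + 15 + 9 = 25
  C(7) = 1 + C(6) + C(5) = 1 + 25 + 15 = 41
Total calls = C(7) = 41


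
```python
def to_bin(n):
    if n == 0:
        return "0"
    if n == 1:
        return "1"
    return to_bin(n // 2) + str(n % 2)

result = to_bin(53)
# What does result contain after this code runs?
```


to_bin(53)
= to_bin(26) + "1"
= to_bin(13) + "0" + "1"
= to_bin(6) + "1" + "0" + "1"
= to_bin(3) + "0" + "1" + "0" + "1"
= to_bin(1) + "1" + "0" + "1" + "0" + "1"
= "1" + "1" + "0" + "1" + "0" + "1"
= "110101"


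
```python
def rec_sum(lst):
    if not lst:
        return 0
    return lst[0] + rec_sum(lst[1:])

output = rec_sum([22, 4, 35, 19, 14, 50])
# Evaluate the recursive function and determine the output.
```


rec_sum([22, 4, 35, 19, 14, 50])
= 22 + rec_sum([4, 35, 19, 14, 50])
= 22 + 4 + rec_sum([35, 19, 14, 50])
= 22 + 4 + 35 + rec_sum([19, 14, 50])
= 22 + 4 + 35 + 19 + rec_sum([14, 50])
= 22 + 4 + 35 + 19 + 14 + rec_sum([50])
= 22 + 4 + 35 + 19 + 14 + 50 + rec_sum([])
= 22 + 4 + 35 + 19 + 14 + 50 + 0
= 144


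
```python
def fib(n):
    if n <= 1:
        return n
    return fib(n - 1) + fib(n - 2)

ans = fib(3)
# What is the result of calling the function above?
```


fib(3)
= fib(2) + fib(1)
Computing bottom-up: fib(0)=0, fib(1)=1, fib(2)=1, fib(3)=2
= 2


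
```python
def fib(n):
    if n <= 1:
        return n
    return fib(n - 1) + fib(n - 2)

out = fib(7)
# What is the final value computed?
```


fib(7)
= fib(6) + fib(5)
= (fib(5) + fib(4)) + fib(5)
Computing bottom-up: fib(0)=0, fib(1)=1, fib(2)=1, fib(3)=2, fib(4)=3, fib(5)=5, fib(6)=8, fib(7)=13
= 13


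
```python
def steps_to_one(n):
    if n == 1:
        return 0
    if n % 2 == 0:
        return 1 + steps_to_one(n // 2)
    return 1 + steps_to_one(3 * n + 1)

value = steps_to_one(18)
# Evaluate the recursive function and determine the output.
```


steps_to_one(18)
18 is even -> steps_to_one(9)
9 is odd -> 3*9+1 = 28 -> steps_to_one(28)
28 is even -> steps_to_one(14)
14 is even -> steps_to_one(7)
7 is odd -> 3*7+1 = 22 -> steps_to_one(22)
22 is even -> steps_to_one(11)
11 is odd -> 3*11+1 = 34 -> steps_to_one(34)
34 is even -> steps_to_one(17)
17 is odd -> 3*17+1 = 52 -> steps_to_one(52)
52 is even -> steps_to_one(26)
26 is even -> steps_to_one(13)
13 is odd -> 3*13+1 = 40 -> steps_to_one(40)
40 is even -> steps_to_one(20)
20 is even -> steps_to_one(10)
10 is even -> steps_to_one(5)
5 is odd -> 3*5+1 = 16 -> steps_to_one(16)
16 is even -> steps_to_one(8)
8 is even -> steps_to_one(4)
4 is even -> steps_to_one(2)
2 is even -> steps_to_one(1)
Reached 1 after 20 steps
= 20


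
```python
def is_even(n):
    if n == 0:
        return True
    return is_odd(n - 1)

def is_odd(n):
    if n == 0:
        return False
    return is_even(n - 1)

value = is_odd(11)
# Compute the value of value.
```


is_odd(11)
= is_even(10)
= is_odd(9)
= is_even(8)
= is_odd(7)
= is_even(6)
= is_odd(5)
= is_even(4)
= is_odd(3)
= is_even(2)
= is_odd(1)
= is_even(0)
n == 0: return True
= True


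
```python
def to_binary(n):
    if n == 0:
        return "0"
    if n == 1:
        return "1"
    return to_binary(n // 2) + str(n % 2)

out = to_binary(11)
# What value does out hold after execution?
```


to_binary(11)
= to_binary(5) + "1"
= to_binary(2) + "1" + "1"
= to_binary(1) + "0" + "1" + "1"
= "1" + "0" + "1" + "1"
= "1011"


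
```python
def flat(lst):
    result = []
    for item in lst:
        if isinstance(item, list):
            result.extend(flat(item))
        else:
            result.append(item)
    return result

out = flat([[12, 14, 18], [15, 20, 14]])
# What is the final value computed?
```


flat([[12, 14, 18], [15, 20, 14]])
Processing each element:
  [12, 14, 18] is a list -> flat recursively -> [12, 14, 18]
  [15, 20, 14] is a list -> flat recursively -> [15, 20, 14]
= [12, 14, 18, 15, 20, 14]


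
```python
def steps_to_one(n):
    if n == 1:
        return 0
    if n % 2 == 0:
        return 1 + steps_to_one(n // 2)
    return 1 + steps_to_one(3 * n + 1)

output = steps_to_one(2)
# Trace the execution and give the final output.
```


steps_to_one(2)
2 is even -> steps_to_one(1)
Reached 1 after 1 steps
= 1


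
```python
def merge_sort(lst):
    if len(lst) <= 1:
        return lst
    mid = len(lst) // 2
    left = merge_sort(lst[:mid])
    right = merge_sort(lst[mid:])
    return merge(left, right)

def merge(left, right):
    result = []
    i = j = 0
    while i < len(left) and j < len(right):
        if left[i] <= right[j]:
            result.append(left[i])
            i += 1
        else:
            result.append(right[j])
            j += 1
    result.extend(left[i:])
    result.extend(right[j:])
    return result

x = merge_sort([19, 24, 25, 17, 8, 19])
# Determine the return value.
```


merge_sort([19, 24, 25, 17, 8, 19])
Split into [19, 24, 25] and [17, 8, 19]
Left sorted: [19, 24, 25]
Right sorted: [8, 17, 19]
Merge [19, 24, 25] and [8, 17, 19]
= [8, 17, 19, 19, 24, 25]


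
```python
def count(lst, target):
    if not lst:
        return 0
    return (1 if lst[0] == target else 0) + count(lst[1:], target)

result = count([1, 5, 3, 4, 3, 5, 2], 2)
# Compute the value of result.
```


count([1, 5, 3, 4, 3, 5, 2], 2)
lst[0]=1 != 2: 0 + count([5, 3, 4, 3, 5, 2], 2)
lst[0]=5 != 2: 0 + count([3, 4, 3, 5, 2], 2)
lst[0]=3 != 2: 0 + count([4, 3, 5, 2], 2)
lst[0]=4 != 2: 0 + count([3, 5, 2], 2)
lst[0]=3 != 2: 0 + count([5, 2], 2)
lst[0]=5 != 2: 0 + count([2], 2)
lst[0]=2 == 2: 1 + count([], 2)
= 1


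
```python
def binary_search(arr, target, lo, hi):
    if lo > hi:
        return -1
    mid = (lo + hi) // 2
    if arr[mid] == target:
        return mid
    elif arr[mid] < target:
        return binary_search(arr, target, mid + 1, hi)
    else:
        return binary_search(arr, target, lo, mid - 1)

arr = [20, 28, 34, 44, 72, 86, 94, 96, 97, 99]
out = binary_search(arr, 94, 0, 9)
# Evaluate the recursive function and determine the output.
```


binary_search(arr, 94, 0, 9)
lo=0, hi=9, mid=4, arr[mid]=72
72 < 94, search right half
lo=5, hi=9, mid=7, arr[mid]=96
96 > 94, search left half
lo=5, hi=6, mid=5, arr[mid]=86
86 < 94, search right half
lo=6, hi=6, mid=6, arr[mid]=94
arr[6] == 94, found at index 6
= 6


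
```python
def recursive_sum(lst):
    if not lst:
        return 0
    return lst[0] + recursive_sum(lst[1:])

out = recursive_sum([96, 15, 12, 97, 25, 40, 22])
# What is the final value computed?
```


recursive_sum([96, 15, 12, 97, 25, 40, 22])
= 96 + recursive_sum([15, 12, 97, 25, 40, 22])
= 96 + 15 + recursive_sum([12, 97, 25, 40, 22])
= 96 + 15 + 12 + recursive_sum([97, 25, 40, 22])
= 96 + 15 + 12 + 97 + recursive_sum([25, 40, 22])
= 96 + 15 + 12 + 97 + 25 + recursive_sum([40, 22])
= 96 + 15 + 12 + 97 + 25 + 40 + recursive_sum([22])
= 96 + 15 + 12 + 97 + 25 + 40 + 22 + recursive_sum([])
= 96 + 15 + 12 + 97 + 25 + 40 + 22 + 0
= 307


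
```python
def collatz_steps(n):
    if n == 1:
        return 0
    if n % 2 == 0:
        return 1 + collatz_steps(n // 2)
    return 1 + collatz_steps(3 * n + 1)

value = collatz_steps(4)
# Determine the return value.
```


collatz_steps(4)
4 is even -> collatz_steps(2)
2 is even -> collatz_steps(1)
Reached 1 after 2 steps
= 2


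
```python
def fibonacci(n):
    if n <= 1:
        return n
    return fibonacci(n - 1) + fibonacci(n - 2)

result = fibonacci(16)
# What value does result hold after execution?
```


fibonacci(16)
= fibonacci(15) + fibonacci(14)
= (fibonacci(14) + fibonacci(13)) + fibonacci(14)
Computing bottom-up: fibonacci(0)=0, fibonacci(1)=1, fibonacci(2)=1, fibonacci(3)=2, fibonacci(4)=3, fibonacci(5)=5, fibonacci(6)=8, fibonacci(7)=13, fibonacci(8)=21, fibonacci(9)=34, fibonacci(10)=55, fibonacci(11)=89, fibonacci(12)=144, fibonacci(13)=233, fibonacci(14)=377, fibonacci(15)=610, fibonacci(16)=987
= 987


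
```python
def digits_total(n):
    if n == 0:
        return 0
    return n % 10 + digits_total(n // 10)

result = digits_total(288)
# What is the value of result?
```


digits_total(288)
= 8 + digits_total(28)
= 8 + 8 + digits_total(2)
= 8 + 8 + 2 + digits_total(0)
= 8 + 8 + 2 + 0
= 18


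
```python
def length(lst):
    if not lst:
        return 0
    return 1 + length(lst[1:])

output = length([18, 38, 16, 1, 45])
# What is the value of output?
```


length([18, 38, 16, 1, 45])
= 1 + length([38, 16, 1, 45])
= 1 + 1 + length([16, 1, 45])
= 1 + 1 + 1 + length([1, 45])
= 1 + 1 + 1 + 1 + length([45])
= 1 + 1 + 1 + 1 + 1 + length([])
= 1 + 1 + 1 + 1 + 1 + 0
= 5


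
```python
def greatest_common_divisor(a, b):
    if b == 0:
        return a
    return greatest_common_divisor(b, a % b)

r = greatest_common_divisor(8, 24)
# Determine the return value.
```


greatest_common_divisor(8, 24)
= greatest_common_divisor(24, 8 % 24) = greatest_common_divisor(24, 8)
= greatest_common_divisor(8, 24 % 8) = greatest_common_divisor(8, 0)
b == 0, return a = 8


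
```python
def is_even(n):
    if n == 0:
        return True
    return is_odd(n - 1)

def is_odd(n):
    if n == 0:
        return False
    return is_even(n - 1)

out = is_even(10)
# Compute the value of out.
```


is_even(10)
= is_odd(9)
= is_even(8)
= is_odd(7)
= is_even(6)
= is_odd(5)
= is_even(4)
= is_odd(3)
= is_even(2)
= is_odd(1)
= is_even(0)
n == 0: return True
= True


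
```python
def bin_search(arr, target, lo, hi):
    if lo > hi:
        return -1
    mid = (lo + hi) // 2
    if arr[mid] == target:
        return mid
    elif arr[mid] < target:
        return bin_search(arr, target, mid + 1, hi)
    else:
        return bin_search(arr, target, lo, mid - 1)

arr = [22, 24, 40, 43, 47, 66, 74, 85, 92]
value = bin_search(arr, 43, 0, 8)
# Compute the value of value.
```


bin_search(arr, 43, 0, 8)
lo=0, hi=8, mid=4, arr[mid]=47
47 > 43, search left half
lo=0, hi=3, mid=1, arr[mid]=24
24 < 43, search right half
lo=2, hi=3, mid=2, arr[mid]=40
40 < 43, search right half
lo=3, hi=3, mid=3, arr[mid]=43
arr[3] == 43, found at index 3
= 3
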